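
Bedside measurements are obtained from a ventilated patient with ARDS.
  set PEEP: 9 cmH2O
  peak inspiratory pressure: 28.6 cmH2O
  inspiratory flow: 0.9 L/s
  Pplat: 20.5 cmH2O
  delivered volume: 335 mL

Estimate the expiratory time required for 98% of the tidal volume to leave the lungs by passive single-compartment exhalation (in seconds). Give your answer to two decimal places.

1.03

R = (PIP − Pplat)/V̇ = (28.6 − 20.5) / 0.9 = 8.1/0.9 = 9.0 cmH2O·s/L.
C = Vt/(Pplat − PEEP) = 335.0 / (20.5 − 9) = 335.0/11.5 = 29.13 mL/cmH2O.
τ = R × C = 9.0 × 0.02913 L/cmH2O = 0.2622 s.
t = −τ·ln(1 − 0.98) = −0.2622·ln(0.02) = 1.026 s.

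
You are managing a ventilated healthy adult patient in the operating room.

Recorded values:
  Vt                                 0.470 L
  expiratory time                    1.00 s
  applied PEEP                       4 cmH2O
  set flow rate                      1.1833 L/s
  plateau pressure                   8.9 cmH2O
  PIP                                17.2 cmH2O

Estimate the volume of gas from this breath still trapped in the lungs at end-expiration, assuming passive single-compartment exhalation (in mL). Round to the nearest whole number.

R = (PIP − Pplat)/V̇ = (17.2 − 8.9) / 1.1833 = 8.3/1.1833 = 7.014 cmH2O·s/L.
C = Vt/(Pplat − PEEP) = 470.0 / (8.9 − 4) = 470.0/4.9 = 95.918 mL/cmH2O.
τ = R × C = 7.014 × 0.09592 L/cmH2O = 0.6728 s.
Fraction remaining = e^(−Te/τ) = e^(−1.00/0.6728) = 0.2262.
Trapped volume = 470.0 × 0.2262 = 106.31 mL.

106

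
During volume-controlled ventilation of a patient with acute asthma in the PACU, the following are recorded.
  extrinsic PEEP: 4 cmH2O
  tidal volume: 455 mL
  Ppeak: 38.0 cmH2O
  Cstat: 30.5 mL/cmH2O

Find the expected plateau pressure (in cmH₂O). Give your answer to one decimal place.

18.9

Pplat = PEEP + Vt / Cstat = 4 + 455 / 30.5 = 4 + 14.918 = 18.918 cmH2O.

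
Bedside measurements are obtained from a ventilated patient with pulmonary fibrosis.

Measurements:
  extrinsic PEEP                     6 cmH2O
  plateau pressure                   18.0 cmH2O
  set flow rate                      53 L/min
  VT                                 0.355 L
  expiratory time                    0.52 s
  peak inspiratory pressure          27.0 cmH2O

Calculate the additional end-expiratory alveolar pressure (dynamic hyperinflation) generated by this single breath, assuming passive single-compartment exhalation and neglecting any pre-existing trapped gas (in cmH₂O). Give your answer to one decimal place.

Flow: 53 L/min ÷ 60 = 0.8833 L/s.
R = (PIP − Pplat)/V̇ = (27.0 − 18.0) / 0.8833 = 9.0/0.8833 = 10.189 cmH2O·s/L.
C = Vt/(Pplat − PEEP) = 355.0 / (18.0 − 6) = 355.0/12.0 = 29.583 mL/cmH2O.
τ = R × C = 10.189 × 0.02958 L/cmH2O = 0.3014 s.
Fraction remaining = e^(−Te/τ) = e^(−0.52/0.3014) = 0.1781; trapped volume = 355.0 × 0.1781 = 63.226 mL.
Additional alveolar pressure from trapping ≈ V_trapped / C = 63.226 / 29.583 = 2.137 cmH2O.

2.1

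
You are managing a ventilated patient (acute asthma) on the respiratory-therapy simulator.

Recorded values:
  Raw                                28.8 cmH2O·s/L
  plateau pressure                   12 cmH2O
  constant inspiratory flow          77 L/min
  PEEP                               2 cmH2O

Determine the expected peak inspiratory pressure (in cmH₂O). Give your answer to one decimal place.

49.0

Flow: 77 L/min ÷ 60 = 1.2833 L/s.
PIP = Pplat + Raw × flow = 12 + 28.8 × 1.2833 = 12 + 36.959 = 48.959 cmH2O.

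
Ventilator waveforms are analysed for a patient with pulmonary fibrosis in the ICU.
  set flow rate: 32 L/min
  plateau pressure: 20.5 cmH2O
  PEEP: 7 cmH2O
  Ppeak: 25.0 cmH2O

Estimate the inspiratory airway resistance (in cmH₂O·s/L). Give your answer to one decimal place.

8.4

Flow: 32 L/min ÷ 60 = 0.5333 L/s.
Raw = (PIP − Pplat) / flow = (25.0 − 20.5) / 0.5333 = 4.5 / 0.5333 = 8.438 cmH2O·s/L.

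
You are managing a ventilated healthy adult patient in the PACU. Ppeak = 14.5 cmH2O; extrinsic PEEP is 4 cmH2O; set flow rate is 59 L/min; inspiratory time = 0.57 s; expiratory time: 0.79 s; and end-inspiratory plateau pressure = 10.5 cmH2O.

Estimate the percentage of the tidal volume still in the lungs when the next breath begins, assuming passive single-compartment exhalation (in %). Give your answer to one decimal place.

Flow: 59 L/min ÷ 60 = 0.9833 L/s.
Vt = flow × Ti = 0.9833 L/s × 0.57 s × 1000 mL/L = 560.48 mL.
R = (PIP − Pplat)/V̇ = (14.5 − 10.5) / 0.9833 = 4.0/0.9833 = 4.068 cmH2O·s/L.
C = Vt/(Pplat − PEEP) = 560.48 / (10.5 − 4) = 560.48/6.5 = 86.228 mL/cmH2O.
τ = R × C = 4.068 × 0.08623 L/cmH2O = 0.3508 s.
Fraction remaining at end-expiration = e^(−Te/τ) = e^(−0.79/0.3508) = 0.1052 → 10.52%.

10.5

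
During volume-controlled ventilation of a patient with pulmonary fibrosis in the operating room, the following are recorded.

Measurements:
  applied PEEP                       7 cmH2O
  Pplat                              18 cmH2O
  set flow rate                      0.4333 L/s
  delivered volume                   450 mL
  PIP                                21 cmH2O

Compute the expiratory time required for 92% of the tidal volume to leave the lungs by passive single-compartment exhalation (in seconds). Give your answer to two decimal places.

0.72

R = (PIP − Pplat)/V̇ = (21 − 18) / 0.4333 = 3.0/0.4333 = 6.924 cmH2O·s/L.
C = Vt/(Pplat − PEEP) = 450.0 / (18 − 7) = 450.0/11.0 = 40.909 mL/cmH2O.
τ = R × C = 6.924 × 0.04091 L/cmH2O = 0.2833 s.
t = −τ·ln(1 − 0.92) = −0.2833·ln(0.08) = 0.7155 s.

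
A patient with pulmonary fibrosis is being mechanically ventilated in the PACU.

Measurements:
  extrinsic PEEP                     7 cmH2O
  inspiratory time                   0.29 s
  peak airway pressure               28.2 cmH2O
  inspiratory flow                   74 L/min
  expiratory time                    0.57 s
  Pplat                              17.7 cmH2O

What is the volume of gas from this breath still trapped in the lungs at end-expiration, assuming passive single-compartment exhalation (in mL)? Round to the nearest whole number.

Flow: 74 L/min ÷ 60 = 1.2333 L/s.
Vt = flow × Ti = 1.2333 L/s × 0.29 s × 1000 mL/L = 357.66 mL.
R = (PIP − Pplat)/V̇ = (28.2 − 17.7) / 1.2333 = 10.5/1.2333 = 8.514 cmH2O·s/L.
C = Vt/(Pplat − PEEP) = 357.66 / (17.7 − 7) = 357.66/10.7 = 33.426 mL/cmH2O.
τ = R × C = 8.514 × 0.03343 L/cmH2O = 0.2846 s.
Fraction remaining = e^(−Te/τ) = e^(−0.57/0.2846) = 0.135.
Trapped volume = 357.66 × 0.135 = 48.284 mL.

48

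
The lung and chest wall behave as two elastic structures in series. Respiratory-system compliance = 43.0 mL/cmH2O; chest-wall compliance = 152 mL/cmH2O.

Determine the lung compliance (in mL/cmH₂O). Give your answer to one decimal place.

1/CL = 1/Crs − 1/Ccw.
1/CL = 1/43.0 − 1/152 = 0.01668.
CL = 59.952 mL/cmH2O.

60.0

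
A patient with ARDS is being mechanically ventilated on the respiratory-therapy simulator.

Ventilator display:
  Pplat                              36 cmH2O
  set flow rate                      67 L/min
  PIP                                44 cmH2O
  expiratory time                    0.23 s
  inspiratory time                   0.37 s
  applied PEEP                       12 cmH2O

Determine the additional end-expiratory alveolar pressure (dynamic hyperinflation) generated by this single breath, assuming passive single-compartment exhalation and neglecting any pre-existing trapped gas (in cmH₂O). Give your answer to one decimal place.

3.7

Flow: 67 L/min ÷ 60 = 1.1167 L/s.
Vt = flow × Ti = 1.1167 L/s × 0.37 s × 1000 mL/L = 413.18 mL.
R = (PIP − Pplat)/V̇ = (44 − 36) / 1.1167 = 8.0/1.1167 = 7.164 cmH2O·s/L.
C = Vt/(Pplat − PEEP) = 413.18 / (36 − 12) = 413.18/24.0 = 17.216 mL/cmH2O.
τ = R × C = 7.164 × 0.01722 L/cmH2O = 0.1234 s.
Fraction remaining = e^(−Te/τ) = e^(−0.23/0.1234) = 0.1551; trapped volume = 413.18 × 0.1551 = 64.084 mL.
Additional alveolar pressure from trapping ≈ V_trapped / C = 64.084 / 17.216 = 3.722 cmH2O.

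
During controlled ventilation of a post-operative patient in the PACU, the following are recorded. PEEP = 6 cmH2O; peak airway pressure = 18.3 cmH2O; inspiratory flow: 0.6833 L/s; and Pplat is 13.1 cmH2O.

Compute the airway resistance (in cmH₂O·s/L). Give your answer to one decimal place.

Raw = (PIP − Pplat) / flow = (18.3 − 13.1) / 0.6833 = 5.2 / 0.6833 = 7.61 cmH2O·s/L.

7.6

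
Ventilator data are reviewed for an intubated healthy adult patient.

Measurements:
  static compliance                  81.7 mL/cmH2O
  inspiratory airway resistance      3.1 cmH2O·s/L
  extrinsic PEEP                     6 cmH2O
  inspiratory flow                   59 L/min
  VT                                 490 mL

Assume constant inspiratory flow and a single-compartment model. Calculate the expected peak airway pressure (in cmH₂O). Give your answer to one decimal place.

15.0

Flow: 59 L/min ÷ 60 = 0.9833 L/s.
Equation of motion (constant flow): PIP = Vt/C + R·V̇ + PEEP.
PIP = 490/81.7 + 3.1×0.9833 + 6 = 5.998 + 3.048 + 6 = 15.046 cmH2O.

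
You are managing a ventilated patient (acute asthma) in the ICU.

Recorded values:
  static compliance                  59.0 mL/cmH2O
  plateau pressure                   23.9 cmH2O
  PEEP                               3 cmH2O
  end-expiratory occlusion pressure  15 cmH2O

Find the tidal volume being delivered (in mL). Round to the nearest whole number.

525

End-expiratory occlusion gives total PEEP = 15 cmH2O (intrinsic PEEP = 15 − 3 = 12). Use total PEEP for the elastic gradient.
Vt = Cstat × (Pplat − PEEPtotal) = 59.0 × (23.9 − 15) = 59.0 × 8.9 = 525.1 mL.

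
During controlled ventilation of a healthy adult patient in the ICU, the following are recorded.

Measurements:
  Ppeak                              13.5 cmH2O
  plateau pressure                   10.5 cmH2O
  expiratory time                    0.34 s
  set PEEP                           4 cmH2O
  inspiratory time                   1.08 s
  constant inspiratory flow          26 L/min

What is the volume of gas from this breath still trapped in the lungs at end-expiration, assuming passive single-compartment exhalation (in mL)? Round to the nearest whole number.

237

Flow: 26 L/min ÷ 60 = 0.4333 L/s.
Vt = flow × Ti = 0.4333 L/s × 1.08 s × 1000 mL/L = 467.96 mL.
R = (PIP − Pplat)/V̇ = (13.5 − 10.5) / 0.4333 = 3.0/0.4333 = 6.924 cmH2O·s/L.
C = Vt/(Pplat − PEEP) = 467.96 / (10.5 − 4) = 467.96/6.5 = 71.994 mL/cmH2O.
τ = R × C = 6.924 × 0.07199 L/cmH2O = 0.4985 s.
Fraction remaining = e^(−Te/τ) = e^(−0.34/0.4985) = 0.5056.
Trapped volume = 467.96 × 0.5056 = 236.6 mL.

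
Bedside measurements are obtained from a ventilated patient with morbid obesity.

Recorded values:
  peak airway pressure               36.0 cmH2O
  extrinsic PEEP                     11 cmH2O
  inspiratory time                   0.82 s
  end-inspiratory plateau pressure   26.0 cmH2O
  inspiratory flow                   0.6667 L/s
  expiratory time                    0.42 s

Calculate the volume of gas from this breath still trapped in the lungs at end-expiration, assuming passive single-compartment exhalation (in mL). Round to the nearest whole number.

Vt = flow × Ti = 0.6667 L/s × 0.82 s × 1000 mL/L = 546.69 mL.
R = (PIP − Pplat)/V̇ = (36.0 − 26.0) / 0.6667 = 10.0/0.6667 = 14.999 cmH2O·s/L.
C = Vt/(Pplat − PEEP) = 546.69 / (26.0 − 11) = 546.69/15.0 = 36.446 mL/cmH2O.
τ = R × C = 14.999 × 0.03645 L/cmH2O = 0.5467 s.
Fraction remaining = e^(−Te/τ) = e^(−0.42/0.5467) = 0.4638.
Trapped volume = 546.69 × 0.4638 = 253.55 mL.

254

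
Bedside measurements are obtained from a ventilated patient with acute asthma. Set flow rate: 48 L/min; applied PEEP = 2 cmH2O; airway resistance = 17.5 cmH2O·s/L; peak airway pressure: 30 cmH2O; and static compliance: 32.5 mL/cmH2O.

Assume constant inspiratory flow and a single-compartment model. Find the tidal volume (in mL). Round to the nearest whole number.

455

Flow: 48 L/min ÷ 60 = 0.8 L/s.
Equation of motion (constant flow): PIP = Vt/C + R·V̇ + PEEP.
Vt/C = PIP − R·V̇ − PEEP = 30 − 14.0 − 2 = 14.0 cmH2O.
Vt = C × 14.0 = 32.5 × 14.0 = 455.0 mL.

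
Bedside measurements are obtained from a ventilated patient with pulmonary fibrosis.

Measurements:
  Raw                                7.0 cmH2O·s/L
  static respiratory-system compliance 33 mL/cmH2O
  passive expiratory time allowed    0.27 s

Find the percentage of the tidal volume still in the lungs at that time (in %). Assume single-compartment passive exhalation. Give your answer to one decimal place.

31.1

τ = R × C = 7.0 × 33 mL/cmH2O = 7.0 × 0.033 L/cmH2O = 0.231 s.
Passive exhalation: V(t)/V₀ = e^(−t/τ) = e^(−0.27/0.231) = 0.3107.
Fraction remaining = 0.3107 → 31.07%.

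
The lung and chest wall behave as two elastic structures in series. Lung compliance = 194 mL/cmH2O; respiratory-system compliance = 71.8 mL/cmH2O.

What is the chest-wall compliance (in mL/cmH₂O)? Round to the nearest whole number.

114

1/Ccw = 1/Crs − 1/CL.
1/Ccw = 1/71.8 − 1/194 = 0.008773.
Ccw = 113.99 mL/cmH2O.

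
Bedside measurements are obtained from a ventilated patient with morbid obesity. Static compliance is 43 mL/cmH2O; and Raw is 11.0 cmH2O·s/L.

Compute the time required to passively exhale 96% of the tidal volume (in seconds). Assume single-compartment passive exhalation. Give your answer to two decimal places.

τ = R × C = 11.0 × 43 mL/cmH2O = 11.0 × 0.043 L/cmH2O = 0.473 s.
Exhaled fraction f = 1 − e^(−t/τ) → t = −τ·ln(1 − f) = −0.473·ln(0.04) = 1.523 s.

1.52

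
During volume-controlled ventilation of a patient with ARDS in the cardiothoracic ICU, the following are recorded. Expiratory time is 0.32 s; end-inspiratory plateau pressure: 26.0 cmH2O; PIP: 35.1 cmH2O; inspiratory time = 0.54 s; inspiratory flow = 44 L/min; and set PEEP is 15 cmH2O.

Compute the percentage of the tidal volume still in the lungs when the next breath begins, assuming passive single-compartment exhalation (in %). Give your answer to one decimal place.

48.9

Flow: 44 L/min ÷ 60 = 0.7333 L/s.
Vt = flow × Ti = 0.7333 L/s × 0.54 s × 1000 mL/L = 395.98 mL.
R = (PIP − Pplat)/V̇ = (35.1 − 26.0) / 0.7333 = 9.1/0.7333 = 12.41 cmH2O·s/L.
C = Vt/(Pplat − PEEP) = 395.98 / (26.0 − 15) = 395.98/11.0 = 35.998 mL/cmH2O.
τ = R × C = 12.41 × 0.036 L/cmH2O = 0.4468 s.
Fraction remaining at end-expiration = e^(−Te/τ) = e^(−0.32/0.4468) = 0.4886 → 48.86%.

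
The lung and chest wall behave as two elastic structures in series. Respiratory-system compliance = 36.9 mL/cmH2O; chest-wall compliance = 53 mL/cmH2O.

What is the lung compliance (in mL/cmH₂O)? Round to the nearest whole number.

1/CL = 1/Crs − 1/Ccw.
1/CL = 1/36.9 − 1/53 = 0.008232.
CL = 121.48 mL/cmH2O.

121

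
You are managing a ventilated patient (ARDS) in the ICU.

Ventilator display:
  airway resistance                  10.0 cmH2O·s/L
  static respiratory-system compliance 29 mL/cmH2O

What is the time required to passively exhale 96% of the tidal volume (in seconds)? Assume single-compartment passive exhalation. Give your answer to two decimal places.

0.93

τ = R × C = 10.0 × 29 mL/cmH2O = 10.0 × 0.029 L/cmH2O = 0.29 s.
Exhaled fraction f = 1 − e^(−t/τ) → t = −τ·ln(1 − f) = −0.29·ln(0.04) = 0.9335 s.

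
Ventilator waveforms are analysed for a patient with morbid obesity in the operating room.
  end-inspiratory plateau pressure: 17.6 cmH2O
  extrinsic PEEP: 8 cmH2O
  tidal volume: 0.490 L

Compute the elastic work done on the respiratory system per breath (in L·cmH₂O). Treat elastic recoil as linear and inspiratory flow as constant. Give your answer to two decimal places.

Elastic work ≈ ½ × (Pplat − PEEP) × Vt = 0.5 × (17.6 − 8) × 0.490 L = 0.5 × 9.6 × 0.490 = 2.352 L·cmH2O.

2.35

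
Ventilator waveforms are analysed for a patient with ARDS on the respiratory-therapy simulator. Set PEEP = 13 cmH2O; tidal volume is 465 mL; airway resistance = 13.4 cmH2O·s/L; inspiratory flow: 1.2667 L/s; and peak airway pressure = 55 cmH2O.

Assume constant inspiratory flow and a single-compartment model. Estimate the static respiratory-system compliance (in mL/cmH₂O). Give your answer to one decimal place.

Equation of motion (constant flow): PIP = Vt/C + R·V̇ + PEEP.
Vt/C = PIP − R·V̇ − PEEP = 55 − 13.4×1.2667 − 13 = 55 − 16.974 − 13 = 25.026 cmH2O.
C = Vt / 25.026 = 465 / 25.026 = 18.581 mL/cmH2O.

18.6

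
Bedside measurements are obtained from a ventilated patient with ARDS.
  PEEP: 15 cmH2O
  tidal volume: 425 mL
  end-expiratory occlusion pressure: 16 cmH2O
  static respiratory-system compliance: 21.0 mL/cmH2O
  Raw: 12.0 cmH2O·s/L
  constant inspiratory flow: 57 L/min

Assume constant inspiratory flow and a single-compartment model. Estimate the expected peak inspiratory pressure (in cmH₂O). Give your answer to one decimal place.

Flow: 57 L/min ÷ 60 = 0.95 L/s.
Total PEEP = 16 cmH2O (set 15 + intrinsic 1); this is the baseline alveolar pressure.
Equation of motion (constant flow): PIP = Vt/C + R·V̇ + PEEP.
PIP = 425/21.0 + 12.0×0.95 + 16 = 20.238 + 11.4 + 16 = 47.638 cmH2O.

47.6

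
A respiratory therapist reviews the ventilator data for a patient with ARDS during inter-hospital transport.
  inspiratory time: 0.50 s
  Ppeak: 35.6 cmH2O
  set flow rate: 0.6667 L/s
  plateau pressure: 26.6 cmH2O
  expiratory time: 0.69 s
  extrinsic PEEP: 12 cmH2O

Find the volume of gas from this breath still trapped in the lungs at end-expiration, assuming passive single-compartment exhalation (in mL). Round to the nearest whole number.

36

Vt = flow × Ti = 0.6667 L/s × 0.50 s × 1000 mL/L = 333.35 mL.
R = (PIP − Pplat)/V̇ = (35.6 − 26.6) / 0.6667 = 9.0/0.6667 = 13.499 cmH2O·s/L.
C = Vt/(Pplat − PEEP) = 333.35 / (26.6 − 12) = 333.35/14.6 = 22.832 mL/cmH2O.
τ = R × C = 13.499 × 0.02283 L/cmH2O = 0.3082 s.
Fraction remaining = e^(−Te/τ) = e^(−0.69/0.3082) = 0.1066.
Trapped volume = 333.35 × 0.1066 = 35.535 mL.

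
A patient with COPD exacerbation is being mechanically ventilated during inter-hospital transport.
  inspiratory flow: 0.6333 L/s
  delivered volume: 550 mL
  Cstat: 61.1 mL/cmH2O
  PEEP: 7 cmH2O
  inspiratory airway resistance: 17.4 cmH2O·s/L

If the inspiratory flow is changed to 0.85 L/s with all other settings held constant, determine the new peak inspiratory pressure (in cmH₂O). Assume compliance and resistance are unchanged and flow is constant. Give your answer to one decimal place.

30.8

PIP = Vt/C + R·V̇ + PEEP (constant-flow equation of motion).
Only the resistive term changes: ΔPIP = R × ΔV̇ = 17.4 × (0.85 − 0.6333) = 17.4 × 0.2167 = 3.771 cmH2O.
Original PIP = 550/61.1 + 17.4×0.6333 + 7 = 27.021 cmH2O; new PIP = 27.021 + (3.771) = 30.792 cmH2O.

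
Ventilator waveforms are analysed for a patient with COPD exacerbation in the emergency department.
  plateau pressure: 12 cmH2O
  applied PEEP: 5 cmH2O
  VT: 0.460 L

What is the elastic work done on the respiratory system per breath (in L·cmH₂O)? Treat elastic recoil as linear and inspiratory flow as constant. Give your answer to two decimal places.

Elastic work ≈ ½ × (Pplat − PEEP) × Vt = 0.5 × (12 − 5) × 0.460 L = 0.5 × 7.0 × 0.460 = 1.61 L·cmH2O.

1.61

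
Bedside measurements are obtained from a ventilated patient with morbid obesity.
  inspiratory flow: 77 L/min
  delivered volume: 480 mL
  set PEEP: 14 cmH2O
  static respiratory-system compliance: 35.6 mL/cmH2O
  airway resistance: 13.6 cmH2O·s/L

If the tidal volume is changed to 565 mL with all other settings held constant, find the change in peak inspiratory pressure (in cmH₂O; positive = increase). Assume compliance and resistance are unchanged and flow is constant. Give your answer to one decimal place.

PIP = Vt/C + R·V̇ + PEEP (constant-flow equation of motion).
Only the elastic term changes: ΔPIP = ΔVt / C = (565 − 480) / 35.6 = 2.388 cmH2O.

2.4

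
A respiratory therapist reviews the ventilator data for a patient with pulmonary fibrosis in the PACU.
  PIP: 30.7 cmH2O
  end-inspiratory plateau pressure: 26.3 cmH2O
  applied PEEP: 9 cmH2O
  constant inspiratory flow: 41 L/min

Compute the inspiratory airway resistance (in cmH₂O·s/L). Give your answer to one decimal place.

Flow: 41 L/min ÷ 60 = 0.6833 L/s.
Raw = (PIP − Pplat) / flow = (30.7 − 26.3) / 0.6833 = 4.4 / 0.6833 = 6.439 cmH2O·s/L.

6.4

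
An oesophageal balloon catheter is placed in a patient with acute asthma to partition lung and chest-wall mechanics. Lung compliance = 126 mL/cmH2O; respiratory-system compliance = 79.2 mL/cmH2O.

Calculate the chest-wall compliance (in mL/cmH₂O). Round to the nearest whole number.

1/Ccw = 1/Crs − 1/CL.
1/Ccw = 1/79.2 − 1/126 = 0.00469.
Ccw = 213.22 mL/cmH2O.

213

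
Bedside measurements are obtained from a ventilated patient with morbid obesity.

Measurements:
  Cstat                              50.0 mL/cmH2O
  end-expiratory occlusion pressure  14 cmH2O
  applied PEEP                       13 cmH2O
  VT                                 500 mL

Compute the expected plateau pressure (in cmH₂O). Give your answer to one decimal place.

24.0

End-expiratory occlusion gives total PEEP = 14 cmH2O (intrinsic PEEP = 14 − 13 = 1). Use total PEEP for the elastic gradient.
Pplat = PEEPtotal + Vt / Cstat = 14 + 500 / 50.0 = 14 + 10.0 = 24.0 cmH2O.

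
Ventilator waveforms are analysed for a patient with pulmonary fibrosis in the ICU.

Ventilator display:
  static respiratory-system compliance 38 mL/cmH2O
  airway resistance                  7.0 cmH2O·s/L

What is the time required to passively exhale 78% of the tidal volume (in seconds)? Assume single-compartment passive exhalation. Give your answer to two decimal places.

0.40

τ = R × C = 7.0 × 38 mL/cmH2O = 7.0 × 0.038 L/cmH2O = 0.266 s.
Exhaled fraction f = 1 − e^(−t/τ) → t = −τ·ln(1 − f) = −0.266·ln(0.22) = 0.4028 s.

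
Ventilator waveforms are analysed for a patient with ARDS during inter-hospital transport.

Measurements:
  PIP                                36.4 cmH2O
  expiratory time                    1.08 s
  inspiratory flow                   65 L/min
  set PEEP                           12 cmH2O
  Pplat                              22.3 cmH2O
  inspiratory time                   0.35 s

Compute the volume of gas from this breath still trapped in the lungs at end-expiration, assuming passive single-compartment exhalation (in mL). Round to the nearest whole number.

40

Flow: 65 L/min ÷ 60 = 1.0833 L/s.
Vt = flow × Ti = 1.0833 L/s × 0.35 s × 1000 mL/L = 379.16 mL.
R = (PIP − Pplat)/V̇ = (36.4 − 22.3) / 1.0833 = 14.1/1.0833 = 13.016 cmH2O·s/L.
C = Vt/(Pplat − PEEP) = 379.16 / (22.3 − 12) = 379.16/10.3 = 36.812 mL/cmH2O.
τ = R × C = 13.016 × 0.03681 L/cmH2O = 0.4791 s.
Fraction remaining = e^(−Te/τ) = e^(−1.08/0.4791) = 0.105.
Trapped volume = 379.16 × 0.105 = 39.812 mL.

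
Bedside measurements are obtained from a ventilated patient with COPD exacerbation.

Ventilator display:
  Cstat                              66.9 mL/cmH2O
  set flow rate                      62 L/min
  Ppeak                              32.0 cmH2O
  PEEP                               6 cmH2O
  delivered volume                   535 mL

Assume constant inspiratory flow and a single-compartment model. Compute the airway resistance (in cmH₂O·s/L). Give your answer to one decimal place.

17.4

Flow: 62 L/min ÷ 60 = 1.0333 L/s.
Equation of motion (constant flow): PIP = Vt/C + R·V̇ + PEEP.
R·V̇ = PIP − Vt/C − PEEP = 32.0 − 535/66.9 − 6 = 32.0 − 7.997 − 6 = 18.003 cmH2O.
R = 18.003 / 1.0333 = 17.423 cmH2O·s/L.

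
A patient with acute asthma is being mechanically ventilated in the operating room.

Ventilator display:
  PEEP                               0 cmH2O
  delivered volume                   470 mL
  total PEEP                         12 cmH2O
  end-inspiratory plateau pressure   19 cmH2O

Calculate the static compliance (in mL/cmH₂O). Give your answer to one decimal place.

End-expiratory occlusion gives total PEEP = 12 cmH2O (intrinsic PEEP = 12 − 0 = 12). Use total PEEP for the elastic gradient.
Cstat = Vt / (Pplat − PEEPtotal) = 470 / (19 − 12) = 470 / 7.0 = 67.143 mL/cmH2O.

67.1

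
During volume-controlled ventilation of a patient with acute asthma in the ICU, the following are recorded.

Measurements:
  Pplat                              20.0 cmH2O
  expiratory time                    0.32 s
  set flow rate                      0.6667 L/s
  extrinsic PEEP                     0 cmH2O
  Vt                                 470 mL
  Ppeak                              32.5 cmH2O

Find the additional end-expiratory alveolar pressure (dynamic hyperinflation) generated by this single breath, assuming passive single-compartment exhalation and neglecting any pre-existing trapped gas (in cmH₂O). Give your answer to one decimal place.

R = (PIP − Pplat)/V̇ = (32.5 − 20.0) / 0.6667 = 12.5/0.6667 = 18.749 cmH2O·s/L.
C = Vt/(Pplat − PEEP) = 470.0 / (20.0 − 0) = 470.0/20.0 = 23.5 mL/cmH2O.
τ = R × C = 18.749 × 0.0235 L/cmH2O = 0.4406 s.
Fraction remaining = e^(−Te/τ) = e^(−0.32/0.4406) = 0.4837; trapped volume = 470.0 × 0.4837 = 227.34 mL.
Additional alveolar pressure from trapping ≈ V_trapped / C = 227.34 / 23.5 = 9.674 cmH2O.

9.7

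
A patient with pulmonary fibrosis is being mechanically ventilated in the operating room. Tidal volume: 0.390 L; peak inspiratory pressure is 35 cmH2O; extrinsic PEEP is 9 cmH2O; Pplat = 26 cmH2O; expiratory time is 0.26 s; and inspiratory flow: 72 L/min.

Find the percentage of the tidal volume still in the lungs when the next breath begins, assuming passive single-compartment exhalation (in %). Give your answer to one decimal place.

22.1

Flow: 72 L/min ÷ 60 = 1.2 L/s.
R = (PIP − Pplat)/V̇ = (35 − 26) / 1.2 = 9.0/1.2 = 7.5 cmH2O·s/L.
C = Vt/(Pplat − PEEP) = 390.0 / (26 − 9) = 390.0/17.0 = 22.941 mL/cmH2O.
τ = R × C = 7.5 × 0.02294 L/cmH2O = 0.1721 s.
Fraction remaining at end-expiration = e^(−Te/τ) = e^(−0.26/0.1721) = 0.2207 → 22.07%.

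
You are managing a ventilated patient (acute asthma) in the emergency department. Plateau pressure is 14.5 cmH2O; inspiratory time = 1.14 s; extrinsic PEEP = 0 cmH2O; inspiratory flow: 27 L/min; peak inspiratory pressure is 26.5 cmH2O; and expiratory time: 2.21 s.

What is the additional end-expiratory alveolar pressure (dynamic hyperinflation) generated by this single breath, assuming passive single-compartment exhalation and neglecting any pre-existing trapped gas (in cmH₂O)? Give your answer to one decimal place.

Flow: 27 L/min ÷ 60 = 0.45 L/s.
Vt = flow × Ti = 0.45 L/s × 1.14 s × 1000 mL/L = 513.0 mL.
R = (PIP − Pplat)/V̇ = (26.5 − 14.5) / 0.45 = 12.0/0.45 = 26.667 cmH2O·s/L.
C = Vt/(Pplat − PEEP) = 513.0 / (14.5 − 0) = 513.0/14.5 = 35.379 mL/cmH2O.
τ = R × C = 26.667 × 0.03538 L/cmH2O = 0.9435 s.
Fraction remaining = e^(−Te/τ) = e^(−2.21/0.9435) = 0.0961; trapped volume = 513.0 × 0.0961 = 49.299 mL.
Additional alveolar pressure from trapping ≈ V_trapped / C = 49.299 / 35.379 = 1.393 cmH2O.

1.4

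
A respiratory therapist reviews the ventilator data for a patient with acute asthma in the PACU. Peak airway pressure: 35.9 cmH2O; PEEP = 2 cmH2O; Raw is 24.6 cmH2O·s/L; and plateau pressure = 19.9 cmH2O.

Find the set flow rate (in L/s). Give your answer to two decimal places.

0.65

flow = (PIP − Pplat) / Raw = 16.0 / 24.6 = 0.6504 L/s.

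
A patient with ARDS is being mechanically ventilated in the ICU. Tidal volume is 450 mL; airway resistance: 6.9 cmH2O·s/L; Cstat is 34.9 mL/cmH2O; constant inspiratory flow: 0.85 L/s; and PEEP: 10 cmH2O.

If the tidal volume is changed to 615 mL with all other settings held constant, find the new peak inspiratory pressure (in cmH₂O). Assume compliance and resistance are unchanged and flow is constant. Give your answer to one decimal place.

PIP = Vt/C + R·V̇ + PEEP (constant-flow equation of motion).
Only the elastic term changes: ΔPIP = ΔVt / C = (615 − 450) / 34.9 = 4.728 cmH2O.
Original PIP = 450/34.9 + 6.9×0.85 + 10 = 28.759 cmH2O; new PIP = 28.759 + (4.728) = 33.487 cmH2O.

33.5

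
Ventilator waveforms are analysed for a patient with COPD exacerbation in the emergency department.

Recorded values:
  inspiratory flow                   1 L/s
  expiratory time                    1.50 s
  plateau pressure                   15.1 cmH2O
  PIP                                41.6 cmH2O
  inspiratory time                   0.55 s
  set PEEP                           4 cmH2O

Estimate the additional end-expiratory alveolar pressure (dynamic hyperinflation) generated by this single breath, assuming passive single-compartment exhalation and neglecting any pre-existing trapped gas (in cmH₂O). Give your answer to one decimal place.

3.5

Vt = flow × Ti = 1 L/s × 0.55 s × 1000 mL/L = 550.0 mL.
R = (PIP − Pplat)/V̇ = (41.6 − 15.1) / 1 = 26.5/1 = 26.5 cmH2O·s/L.
C = Vt/(Pplat − PEEP) = 550.0 / (15.1 − 4) = 550.0/11.1 = 49.55 mL/cmH2O.
τ = R × C = 26.5 × 0.04955 L/cmH2O = 1.313 s.
Fraction remaining = e^(−Te/τ) = e^(−1.50/1.313) = 0.319; trapped volume = 550.0 × 0.319 = 175.45 mL.
Additional alveolar pressure from trapping ≈ V_trapped / C = 175.45 / 49.55 = 3.541 cmH2O.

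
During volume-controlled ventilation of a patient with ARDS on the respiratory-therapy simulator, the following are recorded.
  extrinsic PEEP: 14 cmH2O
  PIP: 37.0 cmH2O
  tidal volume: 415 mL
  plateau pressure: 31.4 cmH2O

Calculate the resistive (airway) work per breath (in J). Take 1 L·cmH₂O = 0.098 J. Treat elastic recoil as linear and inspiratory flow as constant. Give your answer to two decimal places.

0.23

With constant inspiratory flow the resistive pressure is constant at PIP − Pplat = 37.0 − 31.4 = 5.6 cmH2O, so resistive work = 5.6 × 0.415 = 2.324 L·cmH2O.
× 0.098 J/(L·cmH2O) → 0.2278 J.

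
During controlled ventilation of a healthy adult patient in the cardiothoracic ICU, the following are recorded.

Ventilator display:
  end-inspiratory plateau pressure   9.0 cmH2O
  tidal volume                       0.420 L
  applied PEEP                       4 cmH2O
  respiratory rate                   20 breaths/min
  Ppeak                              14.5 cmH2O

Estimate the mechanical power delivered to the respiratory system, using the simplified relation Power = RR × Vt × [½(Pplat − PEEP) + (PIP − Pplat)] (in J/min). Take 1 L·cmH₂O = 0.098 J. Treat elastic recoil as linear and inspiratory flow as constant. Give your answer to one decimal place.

Per-breath work = Vt × [½(Pplat−PEEP) + (PIP−Pplat)] = 0.420 × [0.5×5.0 + 5.5] = 0.420 × 8.0 = 3.36 L·cmH2O.
Power = 20 × 3.36 = 67.2 L·cmH2O/min.
× 0.098 J/(L·cmH2O) → 6.586 J/min.

6.6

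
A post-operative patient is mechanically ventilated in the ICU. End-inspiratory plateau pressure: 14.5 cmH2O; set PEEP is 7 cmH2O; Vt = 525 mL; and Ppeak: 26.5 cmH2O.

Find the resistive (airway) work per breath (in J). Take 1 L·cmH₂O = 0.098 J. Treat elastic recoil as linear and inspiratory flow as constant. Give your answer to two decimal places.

0.62

With constant inspiratory flow the resistive pressure is constant at PIP − Pplat = 26.5 − 14.5 = 12.0 cmH2O, so resistive work = 12.0 × 0.525 = 6.3 L·cmH2O.
× 0.098 J/(L·cmH2O) → 0.6174 J.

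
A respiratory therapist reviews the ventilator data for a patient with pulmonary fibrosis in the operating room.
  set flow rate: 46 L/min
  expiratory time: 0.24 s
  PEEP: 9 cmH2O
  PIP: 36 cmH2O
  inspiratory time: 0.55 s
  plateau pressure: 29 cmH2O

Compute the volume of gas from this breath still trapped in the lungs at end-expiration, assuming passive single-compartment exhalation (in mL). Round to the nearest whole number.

Flow: 46 L/min ÷ 60 = 0.7667 L/s.
Vt = flow × Ti = 0.7667 L/s × 0.55 s × 1000 mL/L = 421.69 mL.
R = (PIP − Pplat)/V̇ = (36 − 29) / 0.7667 = 7.0/0.7667 = 9.13 cmH2O·s/L.
C = Vt/(Pplat − PEEP) = 421.69 / (29 − 9) = 421.69/20.0 = 21.085 mL/cmH2O.
τ = R × C = 9.13 × 0.02109 L/cmH2O = 0.1926 s.
Fraction remaining = e^(−Te/τ) = e^(−0.24/0.1926) = 0.2876.
Trapped volume = 421.69 × 0.2876 = 121.28 mL.

121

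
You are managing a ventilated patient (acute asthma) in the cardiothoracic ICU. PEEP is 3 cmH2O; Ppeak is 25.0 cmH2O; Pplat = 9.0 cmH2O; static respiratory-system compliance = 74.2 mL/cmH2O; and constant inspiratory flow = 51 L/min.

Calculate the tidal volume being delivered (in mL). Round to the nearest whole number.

445

Vt = Cstat × (Pplat − PEEP) = 74.2 × (9.0 − 3) = 74.2 × 6.0 = 445.2 mL.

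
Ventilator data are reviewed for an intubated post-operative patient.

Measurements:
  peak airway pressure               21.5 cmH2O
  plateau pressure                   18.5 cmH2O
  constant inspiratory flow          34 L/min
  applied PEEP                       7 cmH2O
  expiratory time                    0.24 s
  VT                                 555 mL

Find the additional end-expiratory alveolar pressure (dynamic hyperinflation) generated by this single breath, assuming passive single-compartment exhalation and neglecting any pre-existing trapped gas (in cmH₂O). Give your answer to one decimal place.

Flow: 34 L/min ÷ 60 = 0.5667 L/s.
R = (PIP − Pplat)/V̇ = (21.5 − 18.5) / 0.5667 = 3.0/0.5667 = 5.294 cmH2O·s/L.
C = Vt/(Pplat − PEEP) = 555.0 / (18.5 − 7) = 555.0/11.5 = 48.261 mL/cmH2O.
τ = R × C = 5.294 × 0.04826 L/cmH2O = 0.2555 s.
Fraction remaining = e^(−Te/τ) = e^(−0.24/0.2555) = 0.3909; trapped volume = 555.0 × 0.3909 = 216.95 mL.
Additional alveolar pressure from trapping ≈ V_trapped / C = 216.95 / 48.261 = 4.495 cmH2O.

4.5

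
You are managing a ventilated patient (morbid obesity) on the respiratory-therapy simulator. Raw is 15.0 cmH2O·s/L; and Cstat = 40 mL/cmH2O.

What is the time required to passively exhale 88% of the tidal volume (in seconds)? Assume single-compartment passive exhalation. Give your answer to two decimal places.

1.27

τ = R × C = 15.0 × 40 mL/cmH2O = 15.0 × 0.040 L/cmH2O = 0.6 s.
Exhaled fraction f = 1 − e^(−t/τ) → t = −τ·ln(1 − f) = −0.6·ln(0.12) = 1.272 s.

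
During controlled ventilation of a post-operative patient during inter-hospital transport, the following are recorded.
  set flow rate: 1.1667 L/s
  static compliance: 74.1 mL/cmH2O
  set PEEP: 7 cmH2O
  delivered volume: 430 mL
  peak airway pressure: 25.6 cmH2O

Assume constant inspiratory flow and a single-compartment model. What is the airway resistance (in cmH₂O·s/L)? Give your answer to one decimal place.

Equation of motion (constant flow): PIP = Vt/C + R·V̇ + PEEP.
R·V̇ = PIP − Vt/C − PEEP = 25.6 − 430/74.1 − 7 = 25.6 − 5.803 − 7 = 12.797 cmH2O.
R = 12.797 / 1.1667 = 10.969 cmH2O·s/L.

11.0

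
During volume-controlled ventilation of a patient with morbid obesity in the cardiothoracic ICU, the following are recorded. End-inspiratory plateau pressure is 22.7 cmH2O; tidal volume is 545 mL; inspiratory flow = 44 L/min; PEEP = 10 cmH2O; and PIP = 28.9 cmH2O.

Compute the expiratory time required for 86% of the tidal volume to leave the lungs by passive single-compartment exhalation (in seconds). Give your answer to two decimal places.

Flow: 44 L/min ÷ 60 = 0.7333 L/s.
R = (PIP − Pplat)/V̇ = (28.9 − 22.7) / 0.7333 = 6.2/0.7333 = 8.455 cmH2O·s/L.
C = Vt/(Pplat − PEEP) = 545.0 / (22.7 − 10) = 545.0/12.7 = 42.913 mL/cmH2O.
τ = R × C = 8.455 × 0.04291 L/cmH2O = 0.3628 s.
t = −τ·ln(1 − 0.86) = −0.3628·ln(0.14) = 0.7133 s.

0.71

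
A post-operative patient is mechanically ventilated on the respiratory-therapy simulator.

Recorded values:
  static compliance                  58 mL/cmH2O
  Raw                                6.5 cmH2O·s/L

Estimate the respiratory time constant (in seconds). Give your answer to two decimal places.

τ = R × C = 6.5 × 58 mL/cmH2O = 6.5 × 0.058 L/cmH2O = 0.377 s.

0.38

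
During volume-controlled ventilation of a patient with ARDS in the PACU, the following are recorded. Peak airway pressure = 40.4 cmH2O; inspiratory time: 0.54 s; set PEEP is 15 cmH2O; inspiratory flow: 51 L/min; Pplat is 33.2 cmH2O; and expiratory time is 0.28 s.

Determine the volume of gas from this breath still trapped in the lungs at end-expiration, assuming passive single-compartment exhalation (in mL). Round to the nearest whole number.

Flow: 51 L/min ÷ 60 = 0.85 L/s.
Vt = flow × Ti = 0.85 L/s × 0.54 s × 1000 mL/L = 459.0 mL.
R = (PIP − Pplat)/V̇ = (40.4 − 33.2) / 0.85 = 7.2/0.85 = 8.471 cmH2O·s/L.
C = Vt/(Pplat − PEEP) = 459.0 / (33.2 − 15) = 459.0/18.2 = 25.22 mL/cmH2O.
τ = R × C = 8.471 × 0.02522 L/cmH2O = 0.2136 s.
Fraction remaining = e^(−Te/τ) = e^(−0.28/0.2136) = 0.2696.
Trapped volume = 459.0 × 0.2696 = 123.75 mL.

124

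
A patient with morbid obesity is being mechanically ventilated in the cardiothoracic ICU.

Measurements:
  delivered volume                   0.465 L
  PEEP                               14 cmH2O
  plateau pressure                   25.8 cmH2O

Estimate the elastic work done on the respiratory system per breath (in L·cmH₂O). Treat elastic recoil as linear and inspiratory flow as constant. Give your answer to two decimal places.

Elastic work ≈ ½ × (Pplat − PEEP) × Vt = 0.5 × (25.8 − 14) × 0.465 L = 0.5 × 11.8 × 0.465 = 2.744 L·cmH2O.

2.74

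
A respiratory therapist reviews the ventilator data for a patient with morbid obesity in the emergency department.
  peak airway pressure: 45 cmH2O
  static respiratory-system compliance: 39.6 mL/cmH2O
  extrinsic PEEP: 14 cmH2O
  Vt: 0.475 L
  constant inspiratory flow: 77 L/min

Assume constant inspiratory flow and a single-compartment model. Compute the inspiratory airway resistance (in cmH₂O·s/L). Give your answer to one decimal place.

Flow: 77 L/min ÷ 60 = 1.2833 L/s.
Equation of motion (constant flow): PIP = Vt/C + R·V̇ + PEEP.
R·V̇ = PIP − Vt/C − PEEP = 45 − 475/39.6 − 14 = 45 − 11.995 − 14 = 19.005 cmH2O.
R = 19.005 / 1.2833 = 14.809 cmH2O·s/L.

14.8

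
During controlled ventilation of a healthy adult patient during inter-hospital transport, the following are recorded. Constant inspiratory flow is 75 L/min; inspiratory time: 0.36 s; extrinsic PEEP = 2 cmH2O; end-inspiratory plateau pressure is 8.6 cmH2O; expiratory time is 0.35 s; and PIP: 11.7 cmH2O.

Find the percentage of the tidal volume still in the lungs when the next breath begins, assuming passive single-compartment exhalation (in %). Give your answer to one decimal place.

Flow: 75 L/min ÷ 60 = 1.25 L/s.
Vt = flow × Ti = 1.25 L/s × 0.36 s × 1000 mL/L = 450.0 mL.
R = (PIP − Pplat)/V̇ = (11.7 − 8.6) / 1.25 = 3.1/1.25 = 2.48 cmH2O·s/L.
C = Vt/(Pplat − PEEP) = 450.0 / (8.6 − 2) = 450.0/6.6 = 68.182 mL/cmH2O.
τ = R × C = 2.48 × 0.06818 L/cmH2O = 0.1691 s.
Fraction remaining at end-expiration = e^(−Te/τ) = e^(−0.35/0.1691) = 0.1262 → 12.62%.

12.6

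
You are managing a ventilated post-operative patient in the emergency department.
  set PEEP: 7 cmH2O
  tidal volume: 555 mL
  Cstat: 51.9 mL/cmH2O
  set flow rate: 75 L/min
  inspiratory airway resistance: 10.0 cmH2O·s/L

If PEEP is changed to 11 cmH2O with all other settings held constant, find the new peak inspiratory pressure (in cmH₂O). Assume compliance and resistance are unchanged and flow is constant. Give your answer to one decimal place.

Flow: 75 L/min ÷ 60 = 1.25 L/s.
PIP = Vt/C + R·V̇ + PEEP (constant-flow equation of motion).
Only the baseline term changes: ΔPIP = ΔPEEP = 11 − 7 = 4.0 cmH2O.
Original PIP = 555/51.9 + 10.0×1.25 + 7 = 30.194 cmH2O; new PIP = 30.194 + (4.0) = 34.194 cmH2O.

34.2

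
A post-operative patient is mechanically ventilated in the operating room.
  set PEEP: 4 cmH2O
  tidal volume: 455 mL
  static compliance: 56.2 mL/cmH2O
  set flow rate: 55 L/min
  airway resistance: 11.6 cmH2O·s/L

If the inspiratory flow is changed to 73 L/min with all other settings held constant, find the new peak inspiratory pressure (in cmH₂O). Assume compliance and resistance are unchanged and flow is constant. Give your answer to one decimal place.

Flow: 55 L/min ÷ 60 = 0.9167 L/s.
New flow: 73 L/min ÷ 60 = 1.2167 L/s.
PIP = Vt/C + R·V̇ + PEEP (constant-flow equation of motion).
Only the resistive term changes: ΔPIP = R × ΔV̇ = 11.6 × (1.2167 − 0.9167) = 11.6 × 0.3 = 3.48 cmH2O.
Original PIP = 455/56.2 + 11.6×0.9167 + 4 = 22.73 cmH2O; new PIP = 22.73 + (3.48) = 26.21 cmH2O.

26.2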